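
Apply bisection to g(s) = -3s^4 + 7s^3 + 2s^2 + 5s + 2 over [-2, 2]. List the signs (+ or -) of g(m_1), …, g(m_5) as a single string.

+--+-

g(0) = 2 > 0, so the root lies in [-2, 0]
g(-1) = -11 < 0, so the root lies in [-1, 0]
g(-0.5) = -1.0625 < 0, so the root lies in [-0.5, 0]
g(-0.25) = 0.7539 > 0, so the root lies in [-0.5, -0.25]
g(-0.375) = -0.0222 < 0, so the root lies in [-0.375, -0.25]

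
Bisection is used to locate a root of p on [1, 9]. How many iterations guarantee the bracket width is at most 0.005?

Width after n steps is 8/2^n. Need 2^n ≥ 8/0.005 = 1600.
2^10 = 1024 < 1600 ≤ 2^11 = 2048, so n = 11.

11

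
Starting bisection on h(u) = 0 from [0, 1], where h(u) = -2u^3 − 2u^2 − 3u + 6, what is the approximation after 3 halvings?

0.875

u = 0.5 gives h = 3.75, positive; keep [0.5, 1]
u = 0.75 gives h = 1.78125, positive; keep [0.75, 1]
u = 0.875 gives h = 0.503906, positive; keep [0.875, 1]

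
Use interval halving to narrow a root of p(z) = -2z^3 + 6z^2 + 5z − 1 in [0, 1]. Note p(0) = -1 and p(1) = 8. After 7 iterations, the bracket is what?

midpoint 0.5: p = 2.75 > 0 → [0, 0.5]
midpoint 0.25: p = 0.59375 > 0 → [0, 0.25]
midpoint 0.125: p = -0.285156 < 0 → [0.125, 0.25]
midpoint 0.1875: p = 0.1353 > 0 → [0.125, 0.1875]
midpoint 0.15625: p = -0.0799 < 0 → [0.15625, 0.1875]
midpoint 0.171875: p = 0.0265 > 0 → [0.15625, 0.171875]
midpoint 0.1640625: p = -0.027 < 0 → [0.1640625, 0.171875]

[0.1640625, 0.171875]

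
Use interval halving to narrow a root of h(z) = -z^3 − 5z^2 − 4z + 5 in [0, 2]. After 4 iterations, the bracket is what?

h(1) = -5 < 0, so the root lies in [0, 1]
h(0.5) = 1.625 > 0, so the root lies in [0.5, 1]
h(0.75) = -1.234375 < 0, so the root lies in [0.5, 0.75]
h(0.625) = 0.3027 > 0, so the root lies in [0.625, 0.75]

[0.625, 0.75]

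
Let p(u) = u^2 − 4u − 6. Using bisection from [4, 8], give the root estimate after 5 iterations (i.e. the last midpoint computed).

midpoint 6: p = 6 > 0 → [4, 6]
midpoint 5: p = -1 < 0 → [5, 6]
midpoint 5.5: p = 2.25 > 0 → [5, 5.5]
midpoint 5.25: p = 0.5625 > 0 → [5, 5.25]
midpoint 5.125: p = -0.2344 < 0 → [5.125, 5.25]

5.125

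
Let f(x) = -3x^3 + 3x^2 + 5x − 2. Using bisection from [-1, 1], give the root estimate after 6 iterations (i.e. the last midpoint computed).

x = 0 gives f = -2, negative; keep [0, 1]
x = 0.5 gives f = 0.875, positive; keep [0, 0.5]
x = 0.25 gives f = -0.609375, negative; keep [0.25, 0.5]
x = 0.375 gives f = 0.1387, positive; keep [0.25, 0.375]
x = 0.3125 gives f = -0.2361, negative; keep [0.3125, 0.375]
x = 0.34375 gives f = -0.0486, negative; keep [0.34375, 0.375]

0.34375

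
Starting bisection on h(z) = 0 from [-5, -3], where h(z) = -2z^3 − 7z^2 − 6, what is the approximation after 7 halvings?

-3.703125

m = -4, h(m) = 10 (+); new bracket [-4, -3]
m = -3.5, h(m) = -6 (−); new bracket [-4, -3.5]
m = -3.75, h(m) = 1.03125 (+); new bracket [-3.75, -3.5]
m = -3.625, h(m) = -2.7148 (−); new bracket [-3.75, -3.625]
m = -3.6875, h(m) = -0.9009 (−); new bracket [-3.75, -3.6875]
m = -3.71875, h(m) = 0.0502 (+); new bracket [-3.71875, -3.6875]
m = -3.703125, h(m) = -0.429 (−); new bracket [-3.71875, -3.703125]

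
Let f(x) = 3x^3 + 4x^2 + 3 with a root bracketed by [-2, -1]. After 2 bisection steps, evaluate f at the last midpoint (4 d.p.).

f(-1.5) = 1.875 > 0, so the root lies in [-2, -1.5]
f(-1.75) = -0.828125 < 0, so the root lies in [-1.75, -1.5]

-0.8281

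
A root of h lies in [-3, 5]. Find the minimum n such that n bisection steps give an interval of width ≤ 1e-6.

Width after n steps is 8/2^n. Need 2^n ≥ 8/1e-6 = 8000000.
2^22 = 4194304 < 8000000 ≤ 2^23 = 8388608, so n = 23.

23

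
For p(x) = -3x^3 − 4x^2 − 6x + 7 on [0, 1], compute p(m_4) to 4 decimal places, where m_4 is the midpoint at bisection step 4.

0.0095

p(0.5) = 2.625 > 0, so the root lies in [0.5, 1]
p(0.75) = -1.015625 < 0, so the root lies in [0.5, 0.75]
p(0.625) = 0.955078 > 0, so the root lies in [0.625, 0.75]
p(0.6875) = 0.0095 > 0, so the root lies in [0.6875, 0.75]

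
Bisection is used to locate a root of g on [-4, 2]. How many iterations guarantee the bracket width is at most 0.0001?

16

Width after n steps is 6/2^n. Need 2^n ≥ 6/0.0001 = 60000.
2^15 = 32768 < 60000 ≤ 2^16 = 65536, so n = 16.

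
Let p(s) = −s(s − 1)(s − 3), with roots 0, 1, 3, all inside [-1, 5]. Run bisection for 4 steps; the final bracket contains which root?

p(2) = 2 > 0, so the root lies in [2, 5]
p(3.5) = -4.375 < 0, so the root lies in [2, 3.5]
p(2.75) = 1.203125 > 0, so the root lies in [2.75, 3.5]
p(3.125) = -0.8301 < 0, so the root lies in [2.75, 3.125]

3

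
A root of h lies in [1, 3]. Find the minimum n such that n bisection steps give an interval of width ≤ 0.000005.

Width after n steps is 2/2^n. Need 2^n ≥ 2/0.000005 = 400000.
2^18 = 262144 < 400000 ≤ 2^19 = 524288, so n = 19.

19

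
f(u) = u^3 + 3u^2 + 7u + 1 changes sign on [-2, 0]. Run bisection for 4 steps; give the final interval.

u = -1 gives f = -4, negative; keep [-1, 0]
u = -0.5 gives f = -1.875, negative; keep [-0.5, 0]
u = -0.25 gives f = -0.578125, negative; keep [-0.25, 0]
u = -0.125 gives f = 0.1699, positive; keep [-0.25, -0.125]

[-0.25, -0.125]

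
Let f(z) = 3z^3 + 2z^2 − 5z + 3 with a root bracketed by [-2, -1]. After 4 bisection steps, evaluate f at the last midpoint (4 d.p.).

z = -1.5 gives f = 4.875, positive; keep [-2, -1.5]
z = -1.75 gives f = 1.796875, positive; keep [-2, -1.75]
z = -1.875 gives f = -0.369141, negative; keep [-1.875, -1.75]
z = -1.8125 gives f = 0.7698, positive; keep [-1.875, -1.8125]

0.7698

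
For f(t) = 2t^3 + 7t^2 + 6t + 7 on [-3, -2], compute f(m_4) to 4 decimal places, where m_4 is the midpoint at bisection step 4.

-0.9175

m = -2.5, f(m) = 4.5 (+); new bracket [-3, -2.5]
m = -2.75, f(m) = 1.84375 (+); new bracket [-3, -2.75]
m = -2.875, f(m) = 0.082031 (+); new bracket [-3, -2.875]
m = -2.9375, f(m) = -0.9175 (−); new bracket [-2.9375, -2.875]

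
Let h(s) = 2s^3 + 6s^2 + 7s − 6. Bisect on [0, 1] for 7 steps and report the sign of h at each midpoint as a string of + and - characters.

-+++--+

h(0.5) = -0.75 < 0, so the root lies in [0.5, 1]
h(0.75) = 3.46875 > 0, so the root lies in [0.5, 0.75]
h(0.625) = 1.207031 > 0, so the root lies in [0.5, 0.625]
h(0.5625) = 0.1919 > 0, so the root lies in [0.5, 0.5625]
h(0.53125) = -0.288 < 0, so the root lies in [0.53125, 0.5625]
h(0.546875) = -0.0503 < 0, so the root lies in [0.546875, 0.5625]
h(0.5546875) = 0.0702 > 0, so the root lies in [0.546875, 0.5546875]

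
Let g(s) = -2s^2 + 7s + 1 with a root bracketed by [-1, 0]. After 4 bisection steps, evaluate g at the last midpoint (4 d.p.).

s = -0.5 gives g = -3, negative; keep [-0.5, 0]
s = -0.25 gives g = -0.875, negative; keep [-0.25, 0]
s = -0.125 gives g = 0.09375, positive; keep [-0.25, -0.125]
s = -0.1875 gives g = -0.3828, negative; keep [-0.1875, -0.125]

-0.3828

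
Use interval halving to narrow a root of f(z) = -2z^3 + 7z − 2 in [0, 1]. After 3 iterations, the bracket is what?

[0.25, 0.375]

f(0.5) = 1.25 > 0, so the root lies in [0, 0.5]
f(0.25) = -0.28125 < 0, so the root lies in [0.25, 0.5]
f(0.375) = 0.519531 > 0, so the root lies in [0.25, 0.375]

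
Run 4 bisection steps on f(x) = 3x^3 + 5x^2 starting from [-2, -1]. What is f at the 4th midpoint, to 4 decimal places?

x = -1.5 gives f = 1.125, positive; keep [-2, -1.5]
x = -1.75 gives f = -0.765625, negative; keep [-1.75, -1.5]
x = -1.625 gives f = 0.330078, positive; keep [-1.75, -1.625]
x = -1.6875 gives f = -0.178, negative; keep [-1.6875, -1.625]

-0.1780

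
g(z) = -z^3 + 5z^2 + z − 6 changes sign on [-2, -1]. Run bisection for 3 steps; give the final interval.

g(-1.5) = 7.125 > 0, so the root lies in [-1.5, -1]
g(-1.25) = 2.515625 > 0, so the root lies in [-1.25, -1]
g(-1.125) = 0.626953 > 0, so the root lies in [-1.125, -1]

[-1.125, -1]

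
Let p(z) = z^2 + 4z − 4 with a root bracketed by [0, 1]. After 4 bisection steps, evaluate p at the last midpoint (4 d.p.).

p(0.5) = -1.75 < 0, so the root lies in [0.5, 1]
p(0.75) = -0.4375 < 0, so the root lies in [0.75, 1]
p(0.875) = 0.265625 > 0, so the root lies in [0.75, 0.875]
p(0.8125) = -0.0898 < 0, so the root lies in [0.8125, 0.875]

-0.0898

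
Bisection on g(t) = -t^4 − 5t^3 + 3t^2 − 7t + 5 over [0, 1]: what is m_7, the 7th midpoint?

0.6640625

t = 0.5 gives g = 1.5625, positive; keep [0.5, 1]
t = 0.75 gives g = -0.988281, negative; keep [0.5, 0.75]
t = 0.625 gives g = 0.423584, positive; keep [0.625, 0.75]
t = 0.6875 gives g = -0.2427, negative; keep [0.625, 0.6875]
t = 0.65625 gives g = 0.0997, positive; keep [0.65625, 0.6875]
t = 0.671875 gives g = -0.0691, negative; keep [0.65625, 0.671875]
t = 0.6640625 gives g = 0.0158, positive; keep [0.6640625, 0.671875]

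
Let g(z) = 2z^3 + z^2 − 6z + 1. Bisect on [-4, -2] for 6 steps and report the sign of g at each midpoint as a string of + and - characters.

g(-3) = -26 < 0, so the root lies in [-3, -2]
g(-2.5) = -9 < 0, so the root lies in [-2.5, -2]
g(-2.25) = -3.21875 < 0, so the root lies in [-2.25, -2]
g(-2.125) = -0.9258 < 0, so the root lies in [-2.125, -2]
g(-2.0625) = 0.0815 > 0, so the root lies in [-2.125, -2.0625]
g(-2.09375) = -0.4108 < 0, so the root lies in [-2.09375, -2.0625]

----+-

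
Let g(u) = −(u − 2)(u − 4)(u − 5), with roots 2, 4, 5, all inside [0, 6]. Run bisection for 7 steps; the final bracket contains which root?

u = 3 gives g = -2, negative; keep [0, 3]
u = 1.5 gives g = 4.375, positive; keep [1.5, 3]
u = 2.25 gives g = -1.203125, negative; keep [1.5, 2.25]
u = 1.875 gives g = 0.8301, positive; keep [1.875, 2.25]
u = 2.0625 gives g = -0.3557, negative; keep [1.875, 2.0625]
u = 1.96875 gives g = 0.1924, positive; keep [1.96875, 2.0625]
u = 2.015625 gives g = -0.0925, negative; keep [1.96875, 2.015625]

2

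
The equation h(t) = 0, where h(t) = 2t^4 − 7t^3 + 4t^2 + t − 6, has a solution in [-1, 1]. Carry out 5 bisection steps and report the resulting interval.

[-0.8125, -0.75]

m = 0, h(m) = -6 (−); new bracket [-1, 0]
m = -0.5, h(m) = -4.5 (−); new bracket [-1, -0.5]
m = -0.75, h(m) = -0.914062 (−); new bracket [-1, -0.75]
m = -0.875, h(m) = 2.0493 (+); new bracket [-0.875, -0.75]
m = -0.8125, h(m) = 0.4544 (+); new bracket [-0.8125, -0.75]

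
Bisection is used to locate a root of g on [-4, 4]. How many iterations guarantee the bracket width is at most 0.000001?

23

Width after n steps is 8/2^n. Need 2^n ≥ 8/0.000001 = 8000000.
2^22 = 4194304 < 8000000 ≤ 2^23 = 8388608, so n = 23.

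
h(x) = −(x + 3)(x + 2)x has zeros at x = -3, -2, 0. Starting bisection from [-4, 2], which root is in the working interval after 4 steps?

0

x = -1 gives h = 2, positive; keep [-1, 2]
x = 0.5 gives h = -4.375, negative; keep [-1, 0.5]
x = -0.25 gives h = 1.203125, positive; keep [-0.25, 0.5]
x = 0.125 gives h = -0.8301, negative; keep [-0.25, 0.125]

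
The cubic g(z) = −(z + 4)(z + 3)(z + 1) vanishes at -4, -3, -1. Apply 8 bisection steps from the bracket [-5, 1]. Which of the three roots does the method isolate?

z = -2 gives g = 2, positive; keep [-2, 1]
z = -0.5 gives g = -4.375, negative; keep [-2, -0.5]
z = -1.25 gives g = 1.203125, positive; keep [-1.25, -0.5]
z = -0.875 gives g = -0.8301, negative; keep [-1.25, -0.875]
z = -1.0625 gives g = 0.3557, positive; keep [-1.0625, -0.875]
z = -0.96875 gives g = -0.1924, negative; keep [-1.0625, -0.96875]
z = -1.015625 gives g = 0.0925, positive; keep [-1.015625, -0.96875]
z = -0.9921875 gives g = -0.0472, negative; keep [-1.015625, -0.9921875]

-1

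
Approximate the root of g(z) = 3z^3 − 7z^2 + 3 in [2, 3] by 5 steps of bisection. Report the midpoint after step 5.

2.09375

midpoint 2.5: g = 6.125 > 0 → [2, 2.5]
midpoint 2.25: g = 1.734375 > 0 → [2, 2.25]
midpoint 2.125: g = 0.177734 > 0 → [2, 2.125]
midpoint 2.0625: g = -0.4563 < 0 → [2.0625, 2.125]
midpoint 2.09375: g = -0.1508 < 0 → [2.09375, 2.125]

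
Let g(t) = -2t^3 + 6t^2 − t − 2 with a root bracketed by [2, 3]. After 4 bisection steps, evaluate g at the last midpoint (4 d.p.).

-0.1733

g(2.5) = 1.75 > 0, so the root lies in [2.5, 3]
g(2.75) = -0.96875 < 0, so the root lies in [2.5, 2.75]
g(2.625) = 0.542969 > 0, so the root lies in [2.625, 2.75]
g(2.6875) = -0.1733 < 0, so the root lies in [2.625, 2.6875]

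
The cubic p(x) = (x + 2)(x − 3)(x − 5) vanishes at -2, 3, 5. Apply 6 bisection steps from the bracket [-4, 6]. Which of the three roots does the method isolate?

-2

midpoint 1: p = 24 > 0 → [-4, 1]
midpoint -1.5: p = 14.625 > 0 → [-4, -1.5]
midpoint -2.75: p = -33.421875 < 0 → [-2.75, -1.5]
midpoint -2.125: p = -4.5645 < 0 → [-2.125, -1.5]
midpoint -1.8125: p = 6.1472 > 0 → [-2.125, -1.8125]
midpoint -1.96875: p = 1.0821 > 0 → [-2.125, -1.96875]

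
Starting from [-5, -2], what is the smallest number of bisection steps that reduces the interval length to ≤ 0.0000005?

23

Width after n steps is 3/2^n. Need 2^n ≥ 3/0.0000005 = 6000000.
2^22 = 4194304 < 6000000 ≤ 2^23 = 8388608, so n = 23.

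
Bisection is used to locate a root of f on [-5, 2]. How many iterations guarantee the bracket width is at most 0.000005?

Width after n steps is 7/2^n. Need 2^n ≥ 7/0.000005 = 1400000.
2^20 = 1048576 < 1400000 ≤ 2^21 = 2097152, so n = 21.

21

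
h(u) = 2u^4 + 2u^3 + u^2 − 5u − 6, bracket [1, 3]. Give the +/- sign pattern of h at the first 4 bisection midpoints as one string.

m = 2, h(m) = 36 (+); new bracket [1, 2]
m = 1.5, h(m) = 5.625 (+); new bracket [1, 1.5]
m = 1.25, h(m) = -1.898438 (−); new bracket [1.25, 1.5]
m = 1.375, h(m) = 1.3638 (+); new bracket [1.25, 1.375]

++-+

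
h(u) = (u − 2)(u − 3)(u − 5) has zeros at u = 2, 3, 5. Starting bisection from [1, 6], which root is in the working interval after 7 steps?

midpoint 3.5: h = -1.125 < 0 → [3.5, 6]
midpoint 4.75: h = -1.203125 < 0 → [4.75, 6]
midpoint 5.375: h = 3.005859 > 0 → [4.75, 5.375]
midpoint 5.0625: h = 0.3948 > 0 → [4.75, 5.0625]
midpoint 4.90625: h = -0.5194 < 0 → [4.90625, 5.0625]
midpoint 4.984375: h = -0.0925 < 0 → [4.984375, 5.0625]
midpoint 5.0234375: h = 0.1434 > 0 → [4.984375, 5.0234375]

5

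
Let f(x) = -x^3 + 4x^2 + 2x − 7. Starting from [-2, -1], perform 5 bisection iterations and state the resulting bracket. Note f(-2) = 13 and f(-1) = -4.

[-1.375, -1.34375]

midpoint -1.5: f = 2.375 > 0 → [-1.5, -1]
midpoint -1.25: f = -1.296875 < 0 → [-1.5, -1.25]
midpoint -1.375: f = 0.412109 > 0 → [-1.375, -1.25]
midpoint -1.3125: f = -0.4734 < 0 → [-1.375, -1.3125]
midpoint -1.34375: f = -0.0385 < 0 → [-1.375, -1.34375]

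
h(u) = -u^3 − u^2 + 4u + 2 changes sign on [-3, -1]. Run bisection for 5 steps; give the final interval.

[-2.375, -2.3125]

midpoint -2: h = -2 < 0 → [-3, -2]
midpoint -2.5: h = 1.375 > 0 → [-2.5, -2]
midpoint -2.25: h = -0.671875 < 0 → [-2.5, -2.25]
midpoint -2.375: h = 0.2559 > 0 → [-2.375, -2.25]
midpoint -2.3125: h = -0.2312 < 0 → [-2.375, -2.3125]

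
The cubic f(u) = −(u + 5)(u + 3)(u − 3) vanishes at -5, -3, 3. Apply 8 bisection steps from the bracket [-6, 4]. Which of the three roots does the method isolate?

midpoint -1: f = 32 > 0 → [-1, 4]
midpoint 1.5: f = 43.875 > 0 → [1.5, 4]
midpoint 2.75: f = 11.140625 > 0 → [2.75, 4]
midpoint 3.375: f = -20.0215 < 0 → [2.75, 3.375]
midpoint 3.0625: f = -3.0549 < 0 → [2.75, 3.0625]
midpoint 2.90625: f = 4.3778 > 0 → [2.90625, 3.0625]
midpoint 2.984375: f = 0.7466 > 0 → [2.984375, 3.0625]
midpoint 3.0234375: f = -1.1327 < 0 → [2.984375, 3.0234375]

3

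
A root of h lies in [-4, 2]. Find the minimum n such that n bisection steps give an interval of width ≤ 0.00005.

17

Width after n steps is 6/2^n. Need 2^n ≥ 6/0.00005 = 120000.
2^16 = 65536 < 120000 ≤ 2^17 = 131072, so n = 17.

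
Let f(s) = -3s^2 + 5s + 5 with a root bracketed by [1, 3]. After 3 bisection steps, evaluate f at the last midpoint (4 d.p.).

1.0625

f(2) = 3 > 0, so the root lies in [2, 3]
f(2.5) = -1.25 < 0, so the root lies in [2, 2.5]
f(2.25) = 1.0625 > 0, so the root lies in [2.25, 2.5]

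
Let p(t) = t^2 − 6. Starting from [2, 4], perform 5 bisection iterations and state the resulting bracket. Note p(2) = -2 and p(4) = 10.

[2.4375, 2.5]

m = 3, p(m) = 3 (+); new bracket [2, 3]
m = 2.5, p(m) = 0.25 (+); new bracket [2, 2.5]
m = 2.25, p(m) = -0.9375 (−); new bracket [2.25, 2.5]
m = 2.375, p(m) = -0.3594 (−); new bracket [2.375, 2.5]
m = 2.4375, p(m) = -0.0586 (−); new bracket [2.4375, 2.5]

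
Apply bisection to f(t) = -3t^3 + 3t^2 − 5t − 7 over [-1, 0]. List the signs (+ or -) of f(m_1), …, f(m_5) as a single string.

t = -0.5 gives f = -3.375, negative; keep [-1, -0.5]
t = -0.75 gives f = -0.296875, negative; keep [-1, -0.75]
t = -0.875 gives f = 1.681641, positive; keep [-0.875, -0.75]
t = -0.8125 gives f = 0.6521, positive; keep [-0.8125, -0.75]
t = -0.78125 gives f = 0.1678, positive; keep [-0.78125, -0.75]

--+++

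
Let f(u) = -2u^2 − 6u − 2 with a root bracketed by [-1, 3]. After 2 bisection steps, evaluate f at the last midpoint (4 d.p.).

-2.0000

m = 1, f(m) = -10 (−); new bracket [-1, 1]
m = 0, f(m) = -2 (−); new bracket [-1, 0]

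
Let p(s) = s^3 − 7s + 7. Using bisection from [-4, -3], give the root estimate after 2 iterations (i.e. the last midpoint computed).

-3.25

s = -3.5 gives p = -11.375, negative; keep [-3.5, -3]
s = -3.25 gives p = -4.578125, negative; keep [-3.25, -3]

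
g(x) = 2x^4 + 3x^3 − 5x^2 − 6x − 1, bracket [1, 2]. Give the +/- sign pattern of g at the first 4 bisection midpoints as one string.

-+++

midpoint 1.5: g = -1 < 0 → [1.5, 2]
midpoint 1.75: g = 8.023438 > 0 → [1.5, 1.75]
midpoint 1.625: g = 2.865723 > 0 → [1.5, 1.625]
midpoint 1.5625: g = 0.783 > 0 → [1.5, 1.5625]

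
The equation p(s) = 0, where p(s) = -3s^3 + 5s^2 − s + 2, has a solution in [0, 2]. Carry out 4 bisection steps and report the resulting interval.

[1.625, 1.75]

p(1) = 3 > 0, so the root lies in [1, 2]
p(1.5) = 1.625 > 0, so the root lies in [1.5, 2]
p(1.75) = -0.515625 < 0, so the root lies in [1.5, 1.75]
p(1.625) = 0.7051 > 0, so the root lies in [1.625, 1.75]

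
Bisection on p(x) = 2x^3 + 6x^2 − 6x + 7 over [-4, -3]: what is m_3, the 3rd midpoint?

p(-3.5) = 15.75 > 0, so the root lies in [-4, -3.5]
p(-3.75) = 8.40625 > 0, so the root lies in [-4, -3.75]
p(-3.875) = 3.972656 > 0, so the root lies in [-4, -3.875]

-3.875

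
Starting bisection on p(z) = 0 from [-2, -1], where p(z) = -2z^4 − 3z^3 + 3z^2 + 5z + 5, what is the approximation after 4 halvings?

-1.9375

z = -1.5 gives p = 4.25, positive; keep [-2, -1.5]
z = -1.75 gives p = 2.757812, positive; keep [-2, -1.75]
z = -1.875 gives p = 1.228027, positive; keep [-2, -1.875]
z = -1.9375 gives p = 0.2102, positive; keep [-2, -1.9375]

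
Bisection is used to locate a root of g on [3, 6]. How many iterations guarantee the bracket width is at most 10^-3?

12

Width after n steps is 3/2^n. Need 2^n ≥ 3/10^-3 = 3000.
2^11 = 2048 < 3000 ≤ 2^12 = 4096, so n = 12.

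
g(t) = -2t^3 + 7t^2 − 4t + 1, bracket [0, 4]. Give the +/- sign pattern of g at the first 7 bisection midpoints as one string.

+-++-++

t = 2 gives g = 5, positive; keep [2, 4]
t = 3 gives g = -2, negative; keep [2, 3]
t = 2.5 gives g = 3.5, positive; keep [2.5, 3]
t = 2.75 gives g = 1.3438, positive; keep [2.75, 3]
t = 2.875 gives g = -0.168, negative; keep [2.75, 2.875]
t = 2.8125 gives g = 0.6265, positive; keep [2.8125, 2.875]
t = 2.84375 gives g = 0.2391, positive; keep [2.84375, 2.875]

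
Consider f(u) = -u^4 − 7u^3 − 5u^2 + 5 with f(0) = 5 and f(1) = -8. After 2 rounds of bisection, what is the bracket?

m = 0.5, f(m) = 2.8125 (+); new bracket [0.5, 1]
m = 0.75, f(m) = -1.082031 (−); new bracket [0.5, 0.75]

[0.5, 0.75]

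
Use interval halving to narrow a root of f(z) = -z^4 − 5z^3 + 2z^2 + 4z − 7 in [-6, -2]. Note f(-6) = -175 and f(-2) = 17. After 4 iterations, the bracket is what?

z = -4 gives f = 73, positive; keep [-6, -4]
z = -5 gives f = 23, positive; keep [-6, -5]
z = -5.5 gives f = -51.6875, negative; keep [-5.5, -5]
z = -5.25 gives f = -9.0508, negative; keep [-5.25, -5]

[-5.25, -5]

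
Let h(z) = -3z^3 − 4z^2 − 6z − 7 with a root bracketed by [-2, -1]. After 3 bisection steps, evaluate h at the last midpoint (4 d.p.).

h(-1.5) = 3.125 > 0, so the root lies in [-1.5, -1]
h(-1.25) = 0.109375 > 0, so the root lies in [-1.25, -1]
h(-1.125) = -1.041016 < 0, so the root lies in [-1.25, -1.125]

-1.0410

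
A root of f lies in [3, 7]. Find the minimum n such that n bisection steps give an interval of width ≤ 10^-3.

12

Width after n steps is 4/2^n. Need 2^n ≥ 4/10^-3 = 4000.
2^11 = 2048 < 4000 ≤ 2^12 = 4096, so n = 12.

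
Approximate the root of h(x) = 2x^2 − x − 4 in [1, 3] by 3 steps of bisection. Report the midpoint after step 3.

1.75

midpoint 2: h = 2 > 0 → [1, 2]
midpoint 1.5: h = -1 < 0 → [1.5, 2]
midpoint 1.75: h = 0.375 > 0 → [1.5, 1.75]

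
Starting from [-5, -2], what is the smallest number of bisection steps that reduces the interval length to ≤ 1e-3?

12

Width after n steps is 3/2^n. Need 2^n ≥ 3/1e-3 = 3000.
2^11 = 2048 < 3000 ≤ 2^12 = 4096, so n = 12.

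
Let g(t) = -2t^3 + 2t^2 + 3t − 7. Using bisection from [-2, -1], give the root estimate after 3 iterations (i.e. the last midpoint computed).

g(-1.5) = -0.25 < 0, so the root lies in [-2, -1.5]
g(-1.75) = 4.59375 > 0, so the root lies in [-1.75, -1.5]
g(-1.625) = 1.988281 > 0, so the root lies in [-1.625, -1.5]

-1.625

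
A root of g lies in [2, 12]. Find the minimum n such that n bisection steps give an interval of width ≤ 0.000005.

21

Width after n steps is 10/2^n. Need 2^n ≥ 10/0.000005 = 2000000.
2^20 = 1048576 < 2000000 ≤ 2^21 = 2097152, so n = 21.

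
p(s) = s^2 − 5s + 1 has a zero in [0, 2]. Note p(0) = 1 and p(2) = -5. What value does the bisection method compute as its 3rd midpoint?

s = 1 gives p = -3, negative; keep [0, 1]
s = 0.5 gives p = -1.25, negative; keep [0, 0.5]
s = 0.25 gives p = -0.1875, negative; keep [0, 0.25]

0.25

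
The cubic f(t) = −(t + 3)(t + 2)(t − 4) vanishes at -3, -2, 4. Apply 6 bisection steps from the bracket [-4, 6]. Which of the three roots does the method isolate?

4

f(1) = 36 > 0, so the root lies in [1, 6]
f(3.5) = 17.875 > 0, so the root lies in [3.5, 6]
f(4.75) = -39.234375 < 0, so the root lies in [3.5, 4.75]
f(4.125) = -5.4551 < 0, so the root lies in [3.5, 4.125]
f(3.8125) = 7.4246 > 0, so the root lies in [3.8125, 4.125]
f(3.96875) = 1.2998 > 0, so the root lies in [3.96875, 4.125]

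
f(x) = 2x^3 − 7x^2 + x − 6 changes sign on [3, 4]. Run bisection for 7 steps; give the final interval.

m = 3.5, f(m) = -2.5 (−); new bracket [3.5, 4]
m = 3.75, f(m) = 4.78125 (+); new bracket [3.5, 3.75]
m = 3.625, f(m) = 0.910156 (+); new bracket [3.5, 3.625]
m = 3.5625, f(m) = -0.8511 (−); new bracket [3.5625, 3.625]
m = 3.59375, f(m) = 0.0153 (+); new bracket [3.5625, 3.59375]
m = 3.578125, f(m) = -0.4214 (−); new bracket [3.578125, 3.59375]
m = 3.5859375, f(m) = -0.2039 (−); new bracket [3.5859375, 3.59375]

[3.5859375, 3.59375]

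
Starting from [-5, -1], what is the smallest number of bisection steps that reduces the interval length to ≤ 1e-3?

12

Width after n steps is 4/2^n. Need 2^n ≥ 4/1e-3 = 4000.
2^11 = 2048 < 4000 ≤ 2^12 = 4096, so n = 12.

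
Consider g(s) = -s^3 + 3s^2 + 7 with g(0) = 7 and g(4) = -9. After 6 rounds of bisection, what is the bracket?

m = 2, g(m) = 11 (+); new bracket [2, 4]
m = 3, g(m) = 7 (+); new bracket [3, 4]
m = 3.5, g(m) = 0.875 (+); new bracket [3.5, 4]
m = 3.75, g(m) = -3.5469 (−); new bracket [3.5, 3.75]
m = 3.625, g(m) = -1.2129 (−); new bracket [3.5, 3.625]
m = 3.5625, g(m) = -0.1389 (−); new bracket [3.5, 3.5625]

[3.5, 3.5625]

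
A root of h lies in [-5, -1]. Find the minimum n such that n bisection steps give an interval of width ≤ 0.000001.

22

Width after n steps is 4/2^n. Need 2^n ≥ 4/0.000001 = 4000000.
2^21 = 2097152 < 4000000 ≤ 2^22 = 4194304, so n = 22.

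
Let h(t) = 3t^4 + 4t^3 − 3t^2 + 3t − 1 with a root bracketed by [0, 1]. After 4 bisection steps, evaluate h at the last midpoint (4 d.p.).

t = 0.5 gives h = 0.4375, positive; keep [0, 0.5]
t = 0.25 gives h = -0.363281, negative; keep [0.25, 0.5]
t = 0.375 gives h = -0.026611, negative; keep [0.375, 0.5]
t = 0.4375 gives h = 0.1832, positive; keep [0.375, 0.4375]

0.1832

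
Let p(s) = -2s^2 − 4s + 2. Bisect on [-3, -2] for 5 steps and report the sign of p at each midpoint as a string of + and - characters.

-++-+

m = -2.5, p(m) = -0.5 (−); new bracket [-2.5, -2]
m = -2.25, p(m) = 0.875 (+); new bracket [-2.5, -2.25]
m = -2.375, p(m) = 0.21875 (+); new bracket [-2.5, -2.375]
m = -2.4375, p(m) = -0.1328 (−); new bracket [-2.4375, -2.375]
m = -2.40625, p(m) = 0.0449 (+); new bracket [-2.4375, -2.40625]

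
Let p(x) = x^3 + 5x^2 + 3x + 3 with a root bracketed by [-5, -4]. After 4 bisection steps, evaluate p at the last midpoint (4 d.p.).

0.7639

p(-4.5) = -0.375 < 0, so the root lies in [-4.5, -4]
p(-4.25) = 3.796875 > 0, so the root lies in [-4.5, -4.25]
p(-4.375) = 1.837891 > 0, so the root lies in [-4.5, -4.375]
p(-4.4375) = 0.7639 > 0, so the root lies in [-4.5, -4.4375]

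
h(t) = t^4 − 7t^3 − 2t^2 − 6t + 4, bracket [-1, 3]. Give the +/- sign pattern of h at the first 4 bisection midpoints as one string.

-+-+

m = 1, h(m) = -10 (−); new bracket [-1, 1]
m = 0, h(m) = 4 (+); new bracket [0, 1]
m = 0.5, h(m) = -0.3125 (−); new bracket [0, 0.5]
m = 0.25, h(m) = 2.2695 (+); new bracket [0.25, 0.5]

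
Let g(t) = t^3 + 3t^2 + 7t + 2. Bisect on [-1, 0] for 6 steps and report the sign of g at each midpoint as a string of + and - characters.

t = -0.5 gives g = -0.875, negative; keep [-0.5, 0]
t = -0.25 gives g = 0.421875, positive; keep [-0.5, -0.25]
t = -0.375 gives g = -0.255859, negative; keep [-0.375, -0.25]
t = -0.3125 gives g = 0.075, positive; keep [-0.375, -0.3125]
t = -0.34375 gives g = -0.0924, negative; keep [-0.34375, -0.3125]
t = -0.328125 gives g = -0.0092, negative; keep [-0.328125, -0.3125]

-+-+--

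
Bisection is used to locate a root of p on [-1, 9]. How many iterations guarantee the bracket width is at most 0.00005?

Width after n steps is 10/2^n. Need 2^n ≥ 10/0.00005 = 200000.
2^17 = 131072 < 200000 ≤ 2^18 = 262144, so n = 18.

18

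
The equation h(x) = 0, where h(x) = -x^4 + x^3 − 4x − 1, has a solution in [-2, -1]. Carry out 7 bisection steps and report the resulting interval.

[-1.203125, -1.1953125]

x = -1.5 gives h = -3.4375, negative; keep [-1.5, -1]
x = -1.25 gives h = -0.394531, negative; keep [-1.25, -1]
x = -1.125 gives h = 0.474365, positive; keep [-1.25, -1.125]
x = -1.1875 gives h = 0.0869, positive; keep [-1.25, -1.1875]
x = -1.21875 gives h = -0.1415, negative; keep [-1.21875, -1.1875]
x = -1.203125 gives h = -0.0243, negative; keep [-1.203125, -1.1875]
x = -1.1953125 gives h = 0.032, positive; keep [-1.203125, -1.1953125]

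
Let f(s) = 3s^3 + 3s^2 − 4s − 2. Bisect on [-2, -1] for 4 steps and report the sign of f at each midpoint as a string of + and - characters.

+--+

midpoint -1.5: f = 0.625 > 0 → [-2, -1.5]
midpoint -1.75: f = -1.890625 < 0 → [-1.75, -1.5]
midpoint -1.625: f = -0.451172 < 0 → [-1.625, -1.5]
midpoint -1.5625: f = 0.1301 > 0 → [-1.625, -1.5625]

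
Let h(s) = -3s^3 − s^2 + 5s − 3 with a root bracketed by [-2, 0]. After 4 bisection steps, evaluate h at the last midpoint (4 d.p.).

h(-1) = -6 < 0, so the root lies in [-2, -1]
h(-1.5) = -2.625 < 0, so the root lies in [-2, -1.5]
h(-1.75) = 1.265625 > 0, so the root lies in [-1.75, -1.5]
h(-1.625) = -0.8926 < 0, so the root lies in [-1.75, -1.625]

-0.8926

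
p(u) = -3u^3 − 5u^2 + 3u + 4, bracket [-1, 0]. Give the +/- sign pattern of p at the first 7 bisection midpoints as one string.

++--+--

m = -0.5, p(m) = 1.625 (+); new bracket [-1, -0.5]
m = -0.75, p(m) = 0.203125 (+); new bracket [-1, -0.75]
m = -0.875, p(m) = -0.443359 (−); new bracket [-0.875, -0.75]
m = -0.8125, p(m) = -0.1292 (−); new bracket [-0.8125, -0.75]
m = -0.78125, p(m) = 0.035 (+); new bracket [-0.8125, -0.78125]
m = -0.796875, p(m) = -0.0476 (−); new bracket [-0.796875, -0.78125]
m = -0.7890625, p(m) = -0.0064 (−); new bracket [-0.7890625, -0.78125]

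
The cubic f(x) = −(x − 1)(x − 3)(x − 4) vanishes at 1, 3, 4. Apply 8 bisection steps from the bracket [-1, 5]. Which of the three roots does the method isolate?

f(2) = -2 < 0, so the root lies in [-1, 2]
f(0.5) = 4.375 > 0, so the root lies in [0.5, 2]
f(1.25) = -1.203125 < 0, so the root lies in [0.5, 1.25]
f(0.875) = 0.8301 > 0, so the root lies in [0.875, 1.25]
f(1.0625) = -0.3557 < 0, so the root lies in [0.875, 1.0625]
f(0.96875) = 0.1924 > 0, so the root lies in [0.96875, 1.0625]
f(1.015625) = -0.0925 < 0, so the root lies in [0.96875, 1.015625]
f(0.9921875) = 0.0472 > 0, so the root lies in [0.9921875, 1.015625]

1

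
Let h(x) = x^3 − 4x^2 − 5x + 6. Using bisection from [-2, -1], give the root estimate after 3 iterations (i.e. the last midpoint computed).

-1.625

m = -1.5, h(m) = 1.125 (+); new bracket [-2, -1.5]
m = -1.75, h(m) = -2.859375 (−); new bracket [-1.75, -1.5]
m = -1.625, h(m) = -0.728516 (−); new bracket [-1.625, -1.5]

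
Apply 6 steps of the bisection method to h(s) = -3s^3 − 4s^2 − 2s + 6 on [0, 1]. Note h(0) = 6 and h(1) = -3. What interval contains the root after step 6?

s = 0.5 gives h = 3.625, positive; keep [0.5, 1]
s = 0.75 gives h = 0.984375, positive; keep [0.75, 1]
s = 0.875 gives h = -0.822266, negative; keep [0.75, 0.875]
s = 0.8125 gives h = 0.1252, positive; keep [0.8125, 0.875]
s = 0.84375 gives h = -0.3372, negative; keep [0.8125, 0.84375]
s = 0.828125 gives h = -0.1032, negative; keep [0.8125, 0.828125]

[0.8125, 0.828125]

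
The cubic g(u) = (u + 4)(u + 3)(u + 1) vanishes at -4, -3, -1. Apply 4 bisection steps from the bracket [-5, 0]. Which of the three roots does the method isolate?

-1

u = -2.5 gives g = -1.125, negative; keep [-2.5, 0]
u = -1.25 gives g = -1.203125, negative; keep [-1.25, 0]
u = -0.625 gives g = 3.005859, positive; keep [-1.25, -0.625]
u = -0.9375 gives g = 0.3948, positive; keep [-1.25, -0.9375]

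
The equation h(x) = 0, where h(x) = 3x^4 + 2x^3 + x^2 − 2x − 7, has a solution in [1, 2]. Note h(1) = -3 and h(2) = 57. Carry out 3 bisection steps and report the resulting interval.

[1.125, 1.25]

h(1.5) = 14.1875 > 0, so the root lies in [1, 1.5]
h(1.25) = 3.292969 > 0, so the root lies in [1, 1.25]
h(1.125) = -0.331299 < 0, so the root lies in [1.125, 1.25]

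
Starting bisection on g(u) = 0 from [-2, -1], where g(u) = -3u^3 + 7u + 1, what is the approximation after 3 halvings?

-1.375

g(-1.5) = 0.625 > 0, so the root lies in [-1.5, -1]
g(-1.25) = -1.890625 < 0, so the root lies in [-1.5, -1.25]
g(-1.375) = -0.826172 < 0, so the root lies in [-1.5, -1.375]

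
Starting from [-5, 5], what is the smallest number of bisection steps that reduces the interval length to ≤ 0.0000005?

25

Width after n steps is 10/2^n. Need 2^n ≥ 10/0.0000005 = 20000000.
2^24 = 16777216 < 20000000 ≤ 2^25 = 33554432, so n = 25.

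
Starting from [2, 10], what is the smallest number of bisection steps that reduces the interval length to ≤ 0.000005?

Width after n steps is 8/2^n. Need 2^n ≥ 8/0.000005 = 1600000.
2^20 = 1048576 < 1600000 ≤ 2^21 = 2097152, so n = 21.

21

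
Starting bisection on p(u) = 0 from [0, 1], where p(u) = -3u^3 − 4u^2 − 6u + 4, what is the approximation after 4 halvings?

m = 0.5, p(m) = -0.375 (−); new bracket [0, 0.5]
m = 0.25, p(m) = 2.203125 (+); new bracket [0.25, 0.5]
m = 0.375, p(m) = 1.029297 (+); new bracket [0.375, 0.5]
m = 0.4375, p(m) = 0.3582 (+); new bracket [0.4375, 0.5]

0.4375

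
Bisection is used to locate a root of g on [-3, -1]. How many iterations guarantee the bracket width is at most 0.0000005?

Width after n steps is 2/2^n. Need 2^n ≥ 2/0.0000005 = 4000000.
2^21 = 2097152 < 4000000 ≤ 2^22 = 4194304, so n = 22.

22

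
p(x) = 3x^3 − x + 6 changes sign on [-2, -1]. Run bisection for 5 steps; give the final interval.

[-1.375, -1.34375]

midpoint -1.5: p = -2.625 < 0 → [-1.5, -1]
midpoint -1.25: p = 1.390625 > 0 → [-1.5, -1.25]
midpoint -1.375: p = -0.423828 < 0 → [-1.375, -1.25]
midpoint -1.3125: p = 0.5295 > 0 → [-1.375, -1.3125]
midpoint -1.34375: p = 0.0647 > 0 → [-1.375, -1.34375]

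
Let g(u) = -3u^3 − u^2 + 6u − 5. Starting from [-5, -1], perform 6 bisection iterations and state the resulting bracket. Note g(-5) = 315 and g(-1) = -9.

[-1.875, -1.8125]

m = -3, g(m) = 49 (+); new bracket [-3, -1]
m = -2, g(m) = 3 (+); new bracket [-2, -1]
m = -1.5, g(m) = -6.125 (−); new bracket [-2, -1.5]
m = -1.75, g(m) = -2.4844 (−); new bracket [-2, -1.75]
m = -1.875, g(m) = 0.0098 (+); new bracket [-1.875, -1.75]
m = -1.8125, g(m) = -1.2971 (−); new bracket [-1.875, -1.8125]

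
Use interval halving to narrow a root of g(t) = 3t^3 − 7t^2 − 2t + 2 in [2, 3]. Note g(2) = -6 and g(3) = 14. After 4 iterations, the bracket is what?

[2.4375, 2.5]

m = 2.5, g(m) = 0.125 (+); new bracket [2, 2.5]
m = 2.25, g(m) = -3.765625 (−); new bracket [2.25, 2.5]
m = 2.375, g(m) = -2.044922 (−); new bracket [2.375, 2.5]
m = 2.4375, g(m) = -1.0183 (−); new bracket [2.4375, 2.5]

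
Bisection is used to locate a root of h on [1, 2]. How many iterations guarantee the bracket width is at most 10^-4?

Width after n steps is 1/2^n. Need 2^n ≥ 1/10^-4 = 10000.
2^13 = 8192 < 10000 ≤ 2^14 = 16384, so n = 14.

14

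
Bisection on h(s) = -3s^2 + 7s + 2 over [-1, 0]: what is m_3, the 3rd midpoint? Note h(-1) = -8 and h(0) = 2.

m = -0.5, h(m) = -2.25 (−); new bracket [-0.5, 0]
m = -0.25, h(m) = 0.0625 (+); new bracket [-0.5, -0.25]
m = -0.375, h(m) = -1.046875 (−); new bracket [-0.375, -0.25]

-0.375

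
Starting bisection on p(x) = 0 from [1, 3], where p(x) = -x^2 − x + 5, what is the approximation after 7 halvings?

1.796875

x = 2 gives p = -1, negative; keep [1, 2]
x = 1.5 gives p = 1.25, positive; keep [1.5, 2]
x = 1.75 gives p = 0.1875, positive; keep [1.75, 2]
x = 1.875 gives p = -0.3906, negative; keep [1.75, 1.875]
x = 1.8125 gives p = -0.0977, negative; keep [1.75, 1.8125]
x = 1.78125 gives p = 0.0459, positive; keep [1.78125, 1.8125]
x = 1.796875 gives p = -0.0256, negative; keep [1.78125, 1.796875]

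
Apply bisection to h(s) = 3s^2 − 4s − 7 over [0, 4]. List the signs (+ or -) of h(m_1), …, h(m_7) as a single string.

-++-+-+

m = 2, h(m) = -3 (−); new bracket [2, 4]
m = 3, h(m) = 8 (+); new bracket [2, 3]
m = 2.5, h(m) = 1.75 (+); new bracket [2, 2.5]
m = 2.25, h(m) = -0.8125 (−); new bracket [2.25, 2.5]
m = 2.375, h(m) = 0.4219 (+); new bracket [2.25, 2.375]
m = 2.3125, h(m) = -0.207 (−); new bracket [2.3125, 2.375]
m = 2.34375, h(m) = 0.1045 (+); new bracket [2.3125, 2.34375]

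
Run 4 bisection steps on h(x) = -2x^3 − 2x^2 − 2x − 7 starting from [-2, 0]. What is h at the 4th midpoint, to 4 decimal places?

-0.4492

midpoint -1: h = -5 < 0 → [-2, -1]
midpoint -1.5: h = -1.75 < 0 → [-2, -1.5]
midpoint -1.75: h = 1.09375 > 0 → [-1.75, -1.5]
midpoint -1.625: h = -0.4492 < 0 → [-1.75, -1.625]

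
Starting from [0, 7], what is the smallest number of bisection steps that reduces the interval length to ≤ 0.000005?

Width after n steps is 7/2^n. Need 2^n ≥ 7/0.000005 = 1400000.
2^20 = 1048576 < 1400000 ≤ 2^21 = 2097152, so n = 21.

21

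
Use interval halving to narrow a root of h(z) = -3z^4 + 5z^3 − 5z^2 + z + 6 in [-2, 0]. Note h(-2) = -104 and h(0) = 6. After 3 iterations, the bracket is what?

m = -1, h(m) = -8 (−); new bracket [-1, 0]
m = -0.5, h(m) = 3.4375 (+); new bracket [-1, -0.5]
m = -0.75, h(m) = -0.621094 (−); new bracket [-0.75, -0.5]

[-0.75, -0.5]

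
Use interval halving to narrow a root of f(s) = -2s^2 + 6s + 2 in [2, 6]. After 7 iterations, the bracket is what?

[3.28125, 3.3125]

m = 4, f(m) = -6 (−); new bracket [2, 4]
m = 3, f(m) = 2 (+); new bracket [3, 4]
m = 3.5, f(m) = -1.5 (−); new bracket [3, 3.5]
m = 3.25, f(m) = 0.375 (+); new bracket [3.25, 3.5]
m = 3.375, f(m) = -0.5312 (−); new bracket [3.25, 3.375]
m = 3.3125, f(m) = -0.0703 (−); new bracket [3.25, 3.3125]
m = 3.28125, f(m) = 0.1543 (+); new bracket [3.28125, 3.3125]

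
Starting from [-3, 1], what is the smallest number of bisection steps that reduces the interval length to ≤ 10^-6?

22

Width after n steps is 4/2^n. Need 2^n ≥ 4/10^-6 = 4000000.
2^21 = 2097152 < 4000000 ≤ 2^22 = 4194304, so n = 22.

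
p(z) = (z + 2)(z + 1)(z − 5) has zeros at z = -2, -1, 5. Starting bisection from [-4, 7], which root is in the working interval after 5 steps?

5

p(1.5) = -30.625 < 0, so the root lies in [1.5, 7]
p(4.25) = -24.609375 < 0, so the root lies in [4.25, 7]
p(5.625) = 31.572266 > 0, so the root lies in [4.25, 5.625]
p(4.9375) = -2.5745 < 0, so the root lies in [4.9375, 5.625]
p(5.28125) = 12.8631 > 0, so the root lies in [4.9375, 5.28125]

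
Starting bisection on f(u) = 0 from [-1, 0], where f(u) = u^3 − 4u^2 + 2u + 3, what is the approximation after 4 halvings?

-0.5625

midpoint -0.5: f = 0.875 > 0 → [-1, -0.5]
midpoint -0.75: f = -1.171875 < 0 → [-0.75, -0.5]
midpoint -0.625: f = -0.056641 < 0 → [-0.625, -0.5]
midpoint -0.5625: f = 0.4314 > 0 → [-0.625, -0.5625]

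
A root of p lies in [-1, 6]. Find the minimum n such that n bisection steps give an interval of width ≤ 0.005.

Width after n steps is 7/2^n. Need 2^n ≥ 7/0.005 = 1400.
2^10 = 1024 < 1400 ≤ 2^11 = 2048, so n = 11.

11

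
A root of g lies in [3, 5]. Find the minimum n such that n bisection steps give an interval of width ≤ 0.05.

6

Width after n steps is 2/2^n. Need 2^n ≥ 2/0.05 = 40.
2^5 = 32 < 40 ≤ 2^6 = 64, so n = 6.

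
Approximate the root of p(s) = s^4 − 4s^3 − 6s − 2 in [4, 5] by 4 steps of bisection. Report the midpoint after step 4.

s = 4.5 gives p = 16.5625, positive; keep [4, 4.5]
s = 4.25 gives p = -8.308594, negative; keep [4.25, 4.5]
s = 4.375 gives p = 3.152588, positive; keep [4.25, 4.375]
s = 4.3125 gives p = -2.8118, negative; keep [4.3125, 4.375]

4.3125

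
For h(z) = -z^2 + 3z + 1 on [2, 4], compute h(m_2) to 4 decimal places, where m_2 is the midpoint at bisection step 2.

midpoint 3: h = 1 > 0 → [3, 4]
midpoint 3.5: h = -0.75 < 0 → [3, 3.5]

-0.7500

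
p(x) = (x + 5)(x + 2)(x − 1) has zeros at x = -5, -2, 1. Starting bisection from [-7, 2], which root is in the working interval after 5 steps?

-5

x = -2.5 gives p = 4.375, positive; keep [-7, -2.5]
x = -4.75 gives p = 3.953125, positive; keep [-7, -4.75]
x = -5.875 gives p = -23.310547, negative; keep [-5.875, -4.75]
x = -5.3125 gives p = -6.5344, negative; keep [-5.3125, -4.75]
x = -5.03125 gives p = -0.5713, negative; keep [-5.03125, -4.75]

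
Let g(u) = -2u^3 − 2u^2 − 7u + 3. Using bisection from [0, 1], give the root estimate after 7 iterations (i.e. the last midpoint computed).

g(0.5) = -1.25 < 0, so the root lies in [0, 0.5]
g(0.25) = 1.09375 > 0, so the root lies in [0.25, 0.5]
g(0.375) = -0.011719 < 0, so the root lies in [0.25, 0.375]
g(0.3125) = 0.5562 > 0, so the root lies in [0.3125, 0.375]
g(0.34375) = 0.2762 > 0, so the root lies in [0.34375, 0.375]
g(0.359375) = 0.1332 > 0, so the root lies in [0.359375, 0.375]
g(0.3671875) = 0.061 > 0, so the root lies in [0.3671875, 0.375]

0.3671875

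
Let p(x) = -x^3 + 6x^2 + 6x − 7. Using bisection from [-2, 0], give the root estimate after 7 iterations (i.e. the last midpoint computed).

midpoint -1: p = -6 < 0 → [-2, -1]
midpoint -1.5: p = 0.875 > 0 → [-1.5, -1]
midpoint -1.25: p = -3.171875 < 0 → [-1.5, -1.25]
midpoint -1.375: p = -1.3066 < 0 → [-1.5, -1.375]
midpoint -1.4375: p = -0.2561 < 0 → [-1.5, -1.4375]
midpoint -1.46875: p = 0.2993 > 0 → [-1.46875, -1.4375]
midpoint -1.453125: p = 0.0191 > 0 → [-1.453125, -1.4375]

-1.453125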